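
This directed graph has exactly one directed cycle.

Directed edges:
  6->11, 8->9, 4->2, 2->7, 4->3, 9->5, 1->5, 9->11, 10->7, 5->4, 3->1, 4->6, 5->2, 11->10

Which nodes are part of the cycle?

1, 3, 4, 5

DFS with gray/black marking from 5:
5 gray
  2 gray
    7 gray
    7 black
  2 black
  4 gray
    3 gray
      1 gray
        1→5: 5 is gray → back edge
Back edge closes the cycle 5 → 4 → 3 → 1 → 5; its vertices are {1, 3, 4, 5}.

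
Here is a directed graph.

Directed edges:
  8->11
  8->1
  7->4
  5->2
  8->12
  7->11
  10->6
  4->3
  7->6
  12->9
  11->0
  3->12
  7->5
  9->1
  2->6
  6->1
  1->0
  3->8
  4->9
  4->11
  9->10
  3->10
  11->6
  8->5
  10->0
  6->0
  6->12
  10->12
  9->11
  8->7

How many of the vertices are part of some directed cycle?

9

A vertex is on a directed cycle iff it belongs to a strongly connected component of size ≥ 2 (or has a self-loop).
The vertices on cycles are {3, 4, 6, 7, 8, 9, 10, 11, 12} — 9 in total.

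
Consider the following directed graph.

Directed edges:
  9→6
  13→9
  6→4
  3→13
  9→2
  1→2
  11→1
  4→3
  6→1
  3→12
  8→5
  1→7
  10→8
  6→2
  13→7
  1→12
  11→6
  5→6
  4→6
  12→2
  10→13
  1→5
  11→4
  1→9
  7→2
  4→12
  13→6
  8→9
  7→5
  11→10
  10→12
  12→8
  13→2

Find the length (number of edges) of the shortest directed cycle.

2

For each vertex v, BFS finds the shortest path from v back to v.
The shortest such closed walk is 4 → 6 → 4, length 2.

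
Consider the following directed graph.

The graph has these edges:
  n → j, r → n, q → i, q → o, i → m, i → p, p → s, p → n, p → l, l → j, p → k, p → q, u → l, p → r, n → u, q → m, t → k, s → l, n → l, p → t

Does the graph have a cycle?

Yes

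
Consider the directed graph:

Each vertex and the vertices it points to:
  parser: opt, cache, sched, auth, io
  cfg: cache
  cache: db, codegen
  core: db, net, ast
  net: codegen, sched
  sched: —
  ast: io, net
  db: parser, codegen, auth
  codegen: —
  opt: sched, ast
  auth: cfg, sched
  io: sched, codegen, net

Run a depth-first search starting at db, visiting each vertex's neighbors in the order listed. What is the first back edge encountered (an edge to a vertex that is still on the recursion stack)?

DFS from db (visiting each vertex's neighbors in the order listed); mark gray on enter, black on exit:
db gray
  parser gray
    opt gray
      sched gray
      sched black
      ast gray
        io gray
          io→sched: sched black — skip
          codegen gray
          codegen black
          net gray
            net→codegen: codegen black — skip
            net→sched: sched black — skip
          net black
        io black
        ast→net: net black — skip
      ast black
    opt black
    cache gray
      cache→db: db is gray → back edge
First back edge: cache → db.

cache->db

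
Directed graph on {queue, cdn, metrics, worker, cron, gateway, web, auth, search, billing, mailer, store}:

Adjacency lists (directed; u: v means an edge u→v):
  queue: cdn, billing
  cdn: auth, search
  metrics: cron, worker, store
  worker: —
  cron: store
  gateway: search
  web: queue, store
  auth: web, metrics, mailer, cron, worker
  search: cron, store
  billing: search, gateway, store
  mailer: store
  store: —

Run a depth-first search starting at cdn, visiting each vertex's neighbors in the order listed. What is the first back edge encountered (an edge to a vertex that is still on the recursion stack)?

queue->cdn

DFS from cdn (visiting each vertex's neighbors in the order listed); mark gray on enter, black on exit:
cdn gray
  auth gray
    web gray
      queue gray
        queue→cdn: cdn is gray → back edge
First back edge: queue → cdn.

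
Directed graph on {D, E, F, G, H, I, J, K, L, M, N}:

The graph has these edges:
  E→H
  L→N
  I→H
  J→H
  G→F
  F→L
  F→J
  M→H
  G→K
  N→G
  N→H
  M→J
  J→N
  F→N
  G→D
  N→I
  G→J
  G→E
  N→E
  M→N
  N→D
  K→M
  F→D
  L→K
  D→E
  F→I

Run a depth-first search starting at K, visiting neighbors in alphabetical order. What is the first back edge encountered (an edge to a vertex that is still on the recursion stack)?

DFS from K (visiting neighbors in alphabetical order); mark gray on enter, black on exit:
K gray
  M gray
    H gray
    H black
    J gray
      J→H: H black — skip
      N gray
        D gray
          E gray
            E→H: H black — skip
          E black
        D black
        N→E: E black — skip
        G gray
          G→D: D black — skip
          G→E: E black — skip
          F gray
            F→D: D black — skip
            I gray
              I→H: H black — skip
            I black
            F→J: J is gray → back edge
First back edge: F → J.

F→J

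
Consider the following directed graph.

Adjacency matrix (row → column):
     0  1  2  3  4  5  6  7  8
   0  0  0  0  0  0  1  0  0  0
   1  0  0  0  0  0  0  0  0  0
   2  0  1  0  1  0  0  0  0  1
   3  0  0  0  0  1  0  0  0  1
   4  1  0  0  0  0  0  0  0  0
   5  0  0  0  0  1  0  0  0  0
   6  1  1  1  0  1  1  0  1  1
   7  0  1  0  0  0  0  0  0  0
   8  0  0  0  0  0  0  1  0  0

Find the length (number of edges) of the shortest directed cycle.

2

For each vertex v, BFS finds the shortest path from v back to v.
The shortest such closed walk is 6 → 8 → 6, length 2.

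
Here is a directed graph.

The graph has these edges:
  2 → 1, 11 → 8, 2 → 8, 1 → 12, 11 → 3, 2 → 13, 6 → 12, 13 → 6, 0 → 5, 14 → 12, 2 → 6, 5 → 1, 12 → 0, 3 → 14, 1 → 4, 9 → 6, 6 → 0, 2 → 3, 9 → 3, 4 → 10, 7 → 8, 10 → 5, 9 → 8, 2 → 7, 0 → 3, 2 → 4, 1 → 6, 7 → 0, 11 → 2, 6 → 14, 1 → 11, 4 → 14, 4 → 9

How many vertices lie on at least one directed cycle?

A vertex is on a directed cycle iff it belongs to a strongly connected component of size ≥ 2 (or has a self-loop).
The vertices on cycles are {0, 1, 2, 3, 4, 5, 6, 7, 9, 10, 11, 12, 13, 14} — 14 in total.

14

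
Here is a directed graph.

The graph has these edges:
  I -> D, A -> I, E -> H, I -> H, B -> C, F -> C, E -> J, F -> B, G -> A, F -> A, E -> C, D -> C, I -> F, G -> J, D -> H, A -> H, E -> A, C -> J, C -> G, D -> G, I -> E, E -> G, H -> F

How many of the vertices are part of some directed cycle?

A vertex is on a directed cycle iff it belongs to a strongly connected component of size ≥ 2 (or has a self-loop).
The vertices on cycles are {A, B, C, D, E, F, G, H, I} — 9 in total.

9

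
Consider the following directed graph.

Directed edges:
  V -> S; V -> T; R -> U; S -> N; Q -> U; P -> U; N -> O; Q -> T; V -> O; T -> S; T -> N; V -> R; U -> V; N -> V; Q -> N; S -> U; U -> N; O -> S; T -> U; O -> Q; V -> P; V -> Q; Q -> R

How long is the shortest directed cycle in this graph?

For each vertex v, BFS finds the shortest path from v back to v.
The shortest such closed walk is V → T → N → V, length 3.

3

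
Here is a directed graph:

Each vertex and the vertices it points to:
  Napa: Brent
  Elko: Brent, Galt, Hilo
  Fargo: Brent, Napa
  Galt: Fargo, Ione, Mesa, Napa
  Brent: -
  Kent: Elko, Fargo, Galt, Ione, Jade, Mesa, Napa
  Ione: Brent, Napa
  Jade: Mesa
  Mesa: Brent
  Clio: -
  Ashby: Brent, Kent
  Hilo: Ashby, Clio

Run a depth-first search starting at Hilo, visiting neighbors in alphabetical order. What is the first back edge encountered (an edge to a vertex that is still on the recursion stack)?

Elko->Hilo

DFS from Hilo (visiting neighbors in alphabetical order); mark gray on enter, black on exit:
Hilo gray
  Ashby gray
    Brent gray
    Brent black
    Kent gray
      Elko gray
        Elko→Brent: Brent black — skip
        Galt gray
          Fargo gray
            Fargo→Brent: Brent black — skip
            Napa gray
              Napa→Brent: Brent black — skip
            Napa black
          Fargo black
          Ione gray
            Ione→Brent: Brent black — skip
            Ione→Napa: Napa black — skip
          Ione black
          Mesa gray
            Mesa→Brent: Brent black — skip
          Mesa black
          Galt→Napa: Napa black — skip
        Galt black
        Elko→Hilo: Hilo is gray → back edge
First back edge: Elko → Hilo.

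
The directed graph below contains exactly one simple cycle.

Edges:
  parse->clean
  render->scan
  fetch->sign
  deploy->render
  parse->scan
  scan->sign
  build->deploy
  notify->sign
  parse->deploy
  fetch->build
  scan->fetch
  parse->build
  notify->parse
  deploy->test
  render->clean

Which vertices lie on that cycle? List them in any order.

scan, build, fetch, deploy, render

DFS with gray/black marking from deploy:
deploy gray
  render gray
    scan gray
      fetch gray
        sign gray
        sign black
        build gray
          build→deploy: deploy is gray → back edge
Back edge closes the cycle deploy → render → scan → fetch → build → deploy; its vertices are {scan, build, fetch, deploy, render}.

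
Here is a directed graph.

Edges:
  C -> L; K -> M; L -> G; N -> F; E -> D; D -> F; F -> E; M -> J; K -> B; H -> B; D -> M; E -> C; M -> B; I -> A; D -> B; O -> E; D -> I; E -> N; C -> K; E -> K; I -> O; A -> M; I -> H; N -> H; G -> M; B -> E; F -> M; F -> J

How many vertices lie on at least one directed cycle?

14

A vertex is on a directed cycle iff it belongs to a strongly connected component of size ≥ 2 (or has a self-loop).
The vertices on cycles are {A, B, C, D, E, F, G, H, I, K, L, M, N, O} — 14 in total.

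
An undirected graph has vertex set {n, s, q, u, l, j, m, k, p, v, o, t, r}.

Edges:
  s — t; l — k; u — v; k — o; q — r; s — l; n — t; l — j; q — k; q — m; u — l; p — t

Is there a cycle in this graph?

DFS, tracking each vertex's parent; an edge to a visited non-parent vertex closes a cycle.
Start from p:
visit p (parent –)
  visit t (parent p)
    t–p: parent, skip
    visit n (parent t)
      n–t: parent, skip
    visit s (parent t)
      s–t: parent, skip
      visit l (parent s)
        visit j (parent l)
          j–l: parent, skip
        visit u (parent l)
          u–l: parent, skip
          visit v (parent u)
            v–u: parent, skip
        visit k (parent l)
          k–l: parent, skip
          visit o (parent k)
            o–k: parent, skip
          visit q (parent k)
            visit m (parent q)
              m–q: parent, skip
            q–k: parent, skip
            visit r (parent q)
              r–q: parent, skip
        l–s: parent, skip
No non-parent visited neighbor found — the graph is a forest.

No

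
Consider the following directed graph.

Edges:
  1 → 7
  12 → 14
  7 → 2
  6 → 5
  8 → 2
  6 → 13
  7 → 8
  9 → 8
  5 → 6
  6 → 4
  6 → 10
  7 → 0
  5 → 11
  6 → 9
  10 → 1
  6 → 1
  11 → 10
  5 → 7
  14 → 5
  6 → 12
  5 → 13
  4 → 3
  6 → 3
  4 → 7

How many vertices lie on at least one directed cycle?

4

A vertex is on a directed cycle iff it belongs to a strongly connected component of size ≥ 2 (or has a self-loop).
The vertices on cycles are {5, 6, 12, 14} — 4 in total.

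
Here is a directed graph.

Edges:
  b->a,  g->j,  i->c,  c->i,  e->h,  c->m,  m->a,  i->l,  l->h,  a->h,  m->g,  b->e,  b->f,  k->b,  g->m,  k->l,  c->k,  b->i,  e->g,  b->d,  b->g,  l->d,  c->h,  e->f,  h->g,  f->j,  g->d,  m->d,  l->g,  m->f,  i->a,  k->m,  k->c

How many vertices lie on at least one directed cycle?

8

A vertex is on a directed cycle iff it belongs to a strongly connected component of size ≥ 2 (or has a self-loop).
The vertices on cycles are {a, b, c, g, h, i, k, m} — 8 in total.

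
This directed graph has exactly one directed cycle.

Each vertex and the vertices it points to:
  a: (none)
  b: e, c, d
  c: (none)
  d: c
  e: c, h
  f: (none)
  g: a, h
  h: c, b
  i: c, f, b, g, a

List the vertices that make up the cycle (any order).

b, e, h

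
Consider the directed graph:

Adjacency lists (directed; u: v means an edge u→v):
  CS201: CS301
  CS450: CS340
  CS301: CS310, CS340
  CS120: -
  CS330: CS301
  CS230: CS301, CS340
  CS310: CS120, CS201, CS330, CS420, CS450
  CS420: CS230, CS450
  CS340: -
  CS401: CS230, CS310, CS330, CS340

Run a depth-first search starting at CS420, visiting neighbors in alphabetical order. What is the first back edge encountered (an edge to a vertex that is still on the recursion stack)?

CS201→CS301

DFS from CS420 (visiting neighbors in alphabetical order); mark gray on enter, black on exit:
CS420 gray
  CS230 gray
    CS301 gray
      CS310 gray
        CS120 gray
        CS120 black
        CS201 gray
          CS201→CS301: CS301 is gray → back edge
First back edge: CS201 → CS301.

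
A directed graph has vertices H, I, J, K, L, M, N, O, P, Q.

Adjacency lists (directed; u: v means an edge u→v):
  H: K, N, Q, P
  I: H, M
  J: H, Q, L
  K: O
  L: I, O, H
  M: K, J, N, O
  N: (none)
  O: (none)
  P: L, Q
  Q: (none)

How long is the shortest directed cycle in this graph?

For each vertex v, BFS finds the shortest path from v back to v.
The shortest such closed walk is L → H → P → L, length 3.

3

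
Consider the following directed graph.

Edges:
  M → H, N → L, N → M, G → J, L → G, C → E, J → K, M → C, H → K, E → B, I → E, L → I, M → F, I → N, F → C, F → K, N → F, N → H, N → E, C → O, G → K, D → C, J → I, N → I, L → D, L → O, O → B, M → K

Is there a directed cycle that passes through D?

No

D lies on a cycle iff there is a path from D back to itself.
Exploring from D, it never reaches itself; equivalently, its strongly connected component is a singleton.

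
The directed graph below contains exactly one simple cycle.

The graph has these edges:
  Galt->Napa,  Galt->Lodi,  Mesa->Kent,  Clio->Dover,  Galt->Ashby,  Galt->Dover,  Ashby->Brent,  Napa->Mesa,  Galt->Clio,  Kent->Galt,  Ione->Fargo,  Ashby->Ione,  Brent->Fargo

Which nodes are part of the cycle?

Galt, Kent, Mesa, Napa

DFS with gray/black marking from Kent:
Kent gray
  Galt gray
    Dover gray
    Dover black
    Ashby gray
      Ione gray
        Fargo gray
        Fargo black
      Ione black
      Brent gray
        Brent→Fargo: Fargo black — skip
      Brent black
    Ashby black
    Lodi gray
    Lodi black
    Clio gray
      Clio→Dover: Dover black — skip
    Clio black
    Napa gray
      Mesa gray
        Mesa→Kent: Kent is gray → back edge
Back edge closes the cycle Kent → Galt → Napa → Mesa → Kent; its vertices are {Galt, Kent, Mesa, Napa}.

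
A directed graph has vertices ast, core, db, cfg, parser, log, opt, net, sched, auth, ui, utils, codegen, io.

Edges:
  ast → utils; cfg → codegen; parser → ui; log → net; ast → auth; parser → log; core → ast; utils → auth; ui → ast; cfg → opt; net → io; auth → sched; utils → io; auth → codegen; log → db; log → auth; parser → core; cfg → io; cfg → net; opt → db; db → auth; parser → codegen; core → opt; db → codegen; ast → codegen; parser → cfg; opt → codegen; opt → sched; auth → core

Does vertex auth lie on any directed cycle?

auth is on a cycle iff auth can reach itself via ≥1 edge.
auth → core → ast → auth — yes.

Yes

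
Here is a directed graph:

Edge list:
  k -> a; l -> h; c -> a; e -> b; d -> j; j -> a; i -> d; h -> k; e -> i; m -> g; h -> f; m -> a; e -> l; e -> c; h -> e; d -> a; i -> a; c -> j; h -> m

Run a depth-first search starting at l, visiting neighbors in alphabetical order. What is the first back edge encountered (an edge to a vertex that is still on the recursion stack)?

DFS from l (visiting neighbors in alphabetical order); mark gray on enter, black on exit:
l gray
  h gray
    e gray
      b gray
      b black
      c gray
        a gray
        a black
        j gray
          j→a: a black — skip
        j black
      c black
      i gray
        i→a: a black — skip
        d gray
          d→a: a black — skip
          d→j: j black — skip
        d black
      i black
      e→l: l is gray → back edge
First back edge: e → l.

e->l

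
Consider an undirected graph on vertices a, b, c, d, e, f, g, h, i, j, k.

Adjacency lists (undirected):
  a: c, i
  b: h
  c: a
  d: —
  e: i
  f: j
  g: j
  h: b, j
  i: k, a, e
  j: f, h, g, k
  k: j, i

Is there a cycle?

No

DFS, tracking each vertex's parent; an edge to a visited non-parent vertex closes a cycle.
Start from e:
visit e (parent –)
  visit i (parent e)
    visit k (parent i)
      visit j (parent k)
        visit f (parent j)
          f–j: parent, skip
        visit h (parent j)
          visit b (parent h)
            b–h: parent, skip
          h–j: parent, skip
        visit g (parent j)
          g–j: parent, skip
        j–k: parent, skip
      k–i: parent, skip
    visit a (parent i)
      visit c (parent a)
        c–a: parent, skip
      a–i: parent, skip
    i–e: parent, skip
visit d (parent –)
No non-parent visited neighbor found — the graph is a forest.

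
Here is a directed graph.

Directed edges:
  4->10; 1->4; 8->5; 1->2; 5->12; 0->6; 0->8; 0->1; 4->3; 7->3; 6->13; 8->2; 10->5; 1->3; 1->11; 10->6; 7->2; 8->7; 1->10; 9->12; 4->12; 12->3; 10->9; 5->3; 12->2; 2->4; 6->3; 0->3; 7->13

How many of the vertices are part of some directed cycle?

6

A vertex is on a directed cycle iff it belongs to a strongly connected component of size ≥ 2 (or has a self-loop).
The vertices on cycles are {2, 4, 5, 9, 10, 12} — 6 in total.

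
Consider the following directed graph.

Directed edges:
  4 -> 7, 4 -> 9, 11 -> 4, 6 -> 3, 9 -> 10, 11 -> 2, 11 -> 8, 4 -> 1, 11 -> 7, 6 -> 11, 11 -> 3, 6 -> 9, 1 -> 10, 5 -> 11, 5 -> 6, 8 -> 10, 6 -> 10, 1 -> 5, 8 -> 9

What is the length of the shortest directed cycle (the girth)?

4

For each vertex v, BFS finds the shortest path from v back to v.
The shortest such closed walk is 5 → 11 → 4 → 1 → 5, length 4.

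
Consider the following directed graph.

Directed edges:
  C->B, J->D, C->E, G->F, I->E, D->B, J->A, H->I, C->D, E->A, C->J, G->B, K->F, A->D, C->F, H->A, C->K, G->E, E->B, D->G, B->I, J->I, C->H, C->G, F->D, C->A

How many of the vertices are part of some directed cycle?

7

A vertex is on a directed cycle iff it belongs to a strongly connected component of size ≥ 2 (or has a self-loop).
The vertices on cycles are {A, B, D, E, F, G, I} — 7 in total.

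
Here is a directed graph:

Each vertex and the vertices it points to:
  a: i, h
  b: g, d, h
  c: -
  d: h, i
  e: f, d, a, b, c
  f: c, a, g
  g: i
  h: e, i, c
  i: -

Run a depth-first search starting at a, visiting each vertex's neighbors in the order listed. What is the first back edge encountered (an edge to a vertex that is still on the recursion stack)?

f→a

DFS from a (visiting each vertex's neighbors in the order listed); mark gray on enter, black on exit:
a gray
  i gray
  i black
  h gray
    e gray
      f gray
        c gray
        c black
        f→a: a is gray → back edge
First back edge: f → a.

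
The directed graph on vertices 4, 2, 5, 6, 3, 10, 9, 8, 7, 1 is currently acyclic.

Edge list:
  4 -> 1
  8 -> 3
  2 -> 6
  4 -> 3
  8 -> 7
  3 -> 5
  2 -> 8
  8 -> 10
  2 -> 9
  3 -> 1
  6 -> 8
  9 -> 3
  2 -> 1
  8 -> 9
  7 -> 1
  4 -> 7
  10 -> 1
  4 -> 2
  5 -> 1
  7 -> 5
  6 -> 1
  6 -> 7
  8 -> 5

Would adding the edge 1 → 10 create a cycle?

Adding 1→10 creates a cycle iff 10 can already reach 1.
Path from 10: 10 → 1.
So 10 → … → 1 → 10 is a cycle.

Yes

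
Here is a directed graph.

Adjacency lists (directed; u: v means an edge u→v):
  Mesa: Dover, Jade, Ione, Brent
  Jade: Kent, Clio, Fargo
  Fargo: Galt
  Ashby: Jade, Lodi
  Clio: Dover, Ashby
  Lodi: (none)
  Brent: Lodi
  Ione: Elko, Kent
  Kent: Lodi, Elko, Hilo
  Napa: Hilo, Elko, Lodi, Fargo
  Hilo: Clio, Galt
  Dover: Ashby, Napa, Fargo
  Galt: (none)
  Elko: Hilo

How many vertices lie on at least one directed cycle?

A vertex is on a directed cycle iff it belongs to a strongly connected component of size ≥ 2 (or has a self-loop).
The vertices on cycles are {Clio, Elko, Hilo, Jade, Kent, Napa, Ashby, Dover} — 8 in total.

8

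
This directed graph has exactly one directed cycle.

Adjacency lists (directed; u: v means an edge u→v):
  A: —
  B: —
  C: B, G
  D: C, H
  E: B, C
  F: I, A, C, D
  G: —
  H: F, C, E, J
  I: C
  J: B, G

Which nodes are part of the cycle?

D, F, H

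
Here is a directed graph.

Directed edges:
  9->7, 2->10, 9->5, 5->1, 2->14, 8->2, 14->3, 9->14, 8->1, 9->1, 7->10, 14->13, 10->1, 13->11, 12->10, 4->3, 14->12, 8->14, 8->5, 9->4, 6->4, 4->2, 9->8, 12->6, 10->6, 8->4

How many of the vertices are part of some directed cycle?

6

A vertex is on a directed cycle iff it belongs to a strongly connected component of size ≥ 2 (or has a self-loop).
The vertices on cycles are {2, 4, 6, 10, 12, 14} — 6 in total.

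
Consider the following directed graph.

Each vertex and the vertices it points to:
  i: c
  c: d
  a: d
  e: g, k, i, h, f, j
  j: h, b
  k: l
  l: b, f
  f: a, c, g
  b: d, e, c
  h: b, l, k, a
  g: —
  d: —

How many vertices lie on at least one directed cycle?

6

A vertex is on a directed cycle iff it belongs to a strongly connected component of size ≥ 2 (or has a self-loop).
The vertices on cycles are {b, e, h, j, k, l} — 6 in total.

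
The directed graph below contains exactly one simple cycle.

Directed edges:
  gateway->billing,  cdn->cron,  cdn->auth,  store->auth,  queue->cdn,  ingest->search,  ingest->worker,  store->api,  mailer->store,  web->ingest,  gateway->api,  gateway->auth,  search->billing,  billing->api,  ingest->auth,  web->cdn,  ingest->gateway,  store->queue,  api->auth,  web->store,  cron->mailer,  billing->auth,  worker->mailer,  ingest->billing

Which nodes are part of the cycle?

DFS with gray/black marking from cdn:
cdn gray
  auth gray
  auth black
  cron gray
    mailer gray
      store gray
        queue gray
          queue→cdn: cdn is gray → back edge
Back edge closes the cycle cdn → cron → mailer → store → queue → cdn; its vertices are {cdn, cron, queue, store, mailer}.

cdn, cron, queue, store, mailer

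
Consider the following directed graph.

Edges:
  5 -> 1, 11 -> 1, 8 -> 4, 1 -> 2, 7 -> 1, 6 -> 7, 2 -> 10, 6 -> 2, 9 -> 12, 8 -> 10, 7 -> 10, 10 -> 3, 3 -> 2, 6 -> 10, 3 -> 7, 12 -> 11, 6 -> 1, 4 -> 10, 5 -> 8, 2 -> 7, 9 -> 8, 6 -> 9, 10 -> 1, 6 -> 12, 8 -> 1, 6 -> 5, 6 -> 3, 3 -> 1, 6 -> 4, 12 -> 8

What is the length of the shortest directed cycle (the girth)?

3

For each vertex v, BFS finds the shortest path from v back to v.
The shortest such closed walk is 3 → 2 → 10 → 3, length 3.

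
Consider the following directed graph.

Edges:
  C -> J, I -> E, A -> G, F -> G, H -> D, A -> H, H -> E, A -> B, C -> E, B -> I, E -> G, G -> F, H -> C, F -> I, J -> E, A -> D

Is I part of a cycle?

Yes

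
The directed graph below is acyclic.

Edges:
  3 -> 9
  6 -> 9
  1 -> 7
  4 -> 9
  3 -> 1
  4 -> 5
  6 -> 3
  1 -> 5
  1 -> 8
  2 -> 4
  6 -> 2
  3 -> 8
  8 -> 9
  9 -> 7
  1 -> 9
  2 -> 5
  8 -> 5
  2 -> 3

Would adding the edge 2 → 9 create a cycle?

No

Adding 2→9 creates a cycle iff 9 can already reach 2.
Explore from 9: no path reaches 2. The graph stays acyclic.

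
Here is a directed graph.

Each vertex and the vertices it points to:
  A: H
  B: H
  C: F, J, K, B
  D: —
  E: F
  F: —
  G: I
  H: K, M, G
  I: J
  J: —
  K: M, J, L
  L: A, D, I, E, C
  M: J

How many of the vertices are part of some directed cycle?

A vertex is on a directed cycle iff it belongs to a strongly connected component of size ≥ 2 (or has a self-loop).
The vertices on cycles are {A, B, C, H, K, L} — 6 in total.

6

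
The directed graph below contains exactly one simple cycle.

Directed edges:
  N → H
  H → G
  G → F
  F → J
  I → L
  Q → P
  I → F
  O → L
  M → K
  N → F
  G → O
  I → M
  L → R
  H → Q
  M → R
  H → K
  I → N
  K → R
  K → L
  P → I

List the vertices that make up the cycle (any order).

DFS with gray/black marking from H:
H gray
  Q gray
    P gray
      I gray
        L gray
          R gray
          R black
        L black
        M gray
          K gray
            K→L: L black — skip
            K→R: R black — skip
          K black
          M→R: R black — skip
        M black
        F gray
          J gray
          J black
        F black
        N gray
          N→H: H is gray → back edge
Back edge closes the cycle H → Q → P → I → N → H; its vertices are {H, I, N, P, Q}.

H, I, N, P, Q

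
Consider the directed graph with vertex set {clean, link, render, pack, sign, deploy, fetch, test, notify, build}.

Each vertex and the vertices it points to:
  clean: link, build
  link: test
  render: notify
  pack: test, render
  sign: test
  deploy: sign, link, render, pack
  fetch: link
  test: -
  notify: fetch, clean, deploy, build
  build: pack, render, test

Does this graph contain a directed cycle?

DFS with white/gray/black marking, starting from fetch:
fetch gray
  link gray
    test gray
    test black
  link black
fetch black
clean gray
  clean→link: link black — skip
  build gray
    pack gray
      pack→test: test black — skip
      render gray
        notify gray
          notify→fetch: fetch black — skip
          notify→clean: clean is gray → back edge
Back edge found, so a cycle exists: clean → build → pack → render → notify → clean.

Yes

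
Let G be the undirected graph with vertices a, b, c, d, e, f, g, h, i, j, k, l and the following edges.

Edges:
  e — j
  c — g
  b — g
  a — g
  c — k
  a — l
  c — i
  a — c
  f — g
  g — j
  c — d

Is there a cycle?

DFS, tracking each vertex's parent; an edge to a visited non-parent vertex closes a cycle.
Start from a:
visit a (parent –)
  visit l (parent a)
    l–a: parent, skip
  visit c (parent a)
    visit k (parent c)
      k–c: parent, skip
    c–a: parent, skip
    visit g (parent c)
      g–a: a visited and ≠ parent → cycle
Cycle: a – c – g – a.

Yes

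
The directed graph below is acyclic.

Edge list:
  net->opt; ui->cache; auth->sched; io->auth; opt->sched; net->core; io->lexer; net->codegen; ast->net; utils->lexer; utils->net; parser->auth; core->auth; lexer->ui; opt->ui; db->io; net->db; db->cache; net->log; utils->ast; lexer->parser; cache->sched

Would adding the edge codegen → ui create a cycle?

No

Adding codegen→ui creates a cycle iff ui can already reach codegen.
Explore from ui: no path reaches codegen. The graph stays acyclic.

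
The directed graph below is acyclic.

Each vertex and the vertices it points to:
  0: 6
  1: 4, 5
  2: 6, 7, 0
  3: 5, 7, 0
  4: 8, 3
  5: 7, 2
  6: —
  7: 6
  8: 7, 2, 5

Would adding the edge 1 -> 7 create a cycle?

No

Adding 1→7 creates a cycle iff 7 can already reach 1.
Explore from 7: no path reaches 1. The graph stays acyclic.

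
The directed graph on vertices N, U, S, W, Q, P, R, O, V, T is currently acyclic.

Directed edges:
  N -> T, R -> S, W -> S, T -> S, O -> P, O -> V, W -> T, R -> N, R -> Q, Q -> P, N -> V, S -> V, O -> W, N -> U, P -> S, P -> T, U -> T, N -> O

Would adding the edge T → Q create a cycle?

Adding T→Q creates a cycle iff Q can already reach T.
Path from Q: Q → P → T.
So Q → … → T → Q is a cycle.

Yes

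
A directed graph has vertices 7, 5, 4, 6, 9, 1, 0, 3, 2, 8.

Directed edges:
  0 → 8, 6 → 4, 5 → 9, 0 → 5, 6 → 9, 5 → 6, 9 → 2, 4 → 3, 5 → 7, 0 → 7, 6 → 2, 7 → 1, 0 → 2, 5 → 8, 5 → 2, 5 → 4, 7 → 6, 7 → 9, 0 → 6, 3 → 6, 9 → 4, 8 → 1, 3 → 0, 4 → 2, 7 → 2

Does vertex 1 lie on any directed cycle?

1 lies on a cycle iff there is a path from 1 back to itself.
Exploring from 1, it never reaches itself; equivalently, its strongly connected component is a singleton.

No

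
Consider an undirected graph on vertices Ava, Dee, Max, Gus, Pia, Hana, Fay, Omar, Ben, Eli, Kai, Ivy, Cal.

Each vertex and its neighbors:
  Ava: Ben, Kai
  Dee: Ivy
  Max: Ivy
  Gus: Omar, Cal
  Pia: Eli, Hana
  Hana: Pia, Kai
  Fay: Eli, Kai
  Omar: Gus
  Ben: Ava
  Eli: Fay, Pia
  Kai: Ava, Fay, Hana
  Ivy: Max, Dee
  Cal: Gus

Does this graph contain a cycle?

Yes

DFS, tracking each vertex's parent; an edge to a visited non-parent vertex closes a cycle.
Start from Max:
visit Max (parent –)
  visit Ivy (parent Max)
    Ivy–Max: parent, skip
    visit Dee (parent Ivy)
      Dee–Ivy: parent, skip
visit Ava (parent –)
  visit Ben (parent Ava)
    Ben–Ava: parent, skip
  visit Kai (parent Ava)
    Kai–Ava: parent, skip
    visit Fay (parent Kai)
      visit Eli (parent Fay)
        Eli–Fay: parent, skip
        visit Pia (parent Eli)
          Pia–Eli: parent, skip
          visit Hana (parent Pia)
            Hana–Pia: parent, skip
            Hana–Kai: Kai visited and ≠ parent → cycle
Cycle: Kai – Fay – Eli – Pia – Hana – Kai.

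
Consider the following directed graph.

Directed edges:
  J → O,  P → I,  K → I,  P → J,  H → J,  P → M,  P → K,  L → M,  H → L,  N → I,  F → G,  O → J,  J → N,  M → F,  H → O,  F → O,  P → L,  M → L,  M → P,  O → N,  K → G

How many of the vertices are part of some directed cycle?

5

A vertex is on a directed cycle iff it belongs to a strongly connected component of size ≥ 2 (or has a self-loop).
The vertices on cycles are {J, L, M, O, P} — 5 in total.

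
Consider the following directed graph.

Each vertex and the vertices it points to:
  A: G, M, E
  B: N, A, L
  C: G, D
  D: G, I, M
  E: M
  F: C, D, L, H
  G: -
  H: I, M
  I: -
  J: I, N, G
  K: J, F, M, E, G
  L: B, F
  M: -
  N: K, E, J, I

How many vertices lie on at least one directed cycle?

A vertex is on a directed cycle iff it belongs to a strongly connected component of size ≥ 2 (or has a self-loop).
The vertices on cycles are {B, F, J, K, L, N} — 6 in total.

6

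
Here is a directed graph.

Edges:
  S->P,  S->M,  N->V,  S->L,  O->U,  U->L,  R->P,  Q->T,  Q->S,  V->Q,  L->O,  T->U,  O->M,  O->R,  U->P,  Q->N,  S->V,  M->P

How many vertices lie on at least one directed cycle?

A vertex is on a directed cycle iff it belongs to a strongly connected component of size ≥ 2 (or has a self-loop).
The vertices on cycles are {L, N, O, Q, S, U, V} — 7 in total.

7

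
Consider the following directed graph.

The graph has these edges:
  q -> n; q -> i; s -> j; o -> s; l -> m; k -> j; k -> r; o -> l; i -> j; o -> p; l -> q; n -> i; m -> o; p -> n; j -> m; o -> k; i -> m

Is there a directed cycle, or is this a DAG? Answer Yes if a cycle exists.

Yes

DFS with white/gray/black marking, starting from s:
s gray
  j gray
    m gray
      o gray
        o→s: s is gray → back edge
Back edge found, so a cycle exists: s → j → m → o → s.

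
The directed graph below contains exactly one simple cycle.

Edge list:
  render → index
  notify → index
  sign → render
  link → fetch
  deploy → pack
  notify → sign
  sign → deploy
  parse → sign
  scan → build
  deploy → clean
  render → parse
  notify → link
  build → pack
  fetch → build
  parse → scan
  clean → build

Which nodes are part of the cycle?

sign, parse, render

DFS with gray/black marking from sign:
sign gray
  deploy gray
    pack gray
    pack black
    clean gray
      build gray
        build→pack: pack black — skip
      build black
    clean black
  deploy black
  render gray
    index gray
    index black
    parse gray
      parse→sign: sign is gray → back edge
Back edge closes the cycle sign → render → parse → sign; its vertices are {sign, parse, render}.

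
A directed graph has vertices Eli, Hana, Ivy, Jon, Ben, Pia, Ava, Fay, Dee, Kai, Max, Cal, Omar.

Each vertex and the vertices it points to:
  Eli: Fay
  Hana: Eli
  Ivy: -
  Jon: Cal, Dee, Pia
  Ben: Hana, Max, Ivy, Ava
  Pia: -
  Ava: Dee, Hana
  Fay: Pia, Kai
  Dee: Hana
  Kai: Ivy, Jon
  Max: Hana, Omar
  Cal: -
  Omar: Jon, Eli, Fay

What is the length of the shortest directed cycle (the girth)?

6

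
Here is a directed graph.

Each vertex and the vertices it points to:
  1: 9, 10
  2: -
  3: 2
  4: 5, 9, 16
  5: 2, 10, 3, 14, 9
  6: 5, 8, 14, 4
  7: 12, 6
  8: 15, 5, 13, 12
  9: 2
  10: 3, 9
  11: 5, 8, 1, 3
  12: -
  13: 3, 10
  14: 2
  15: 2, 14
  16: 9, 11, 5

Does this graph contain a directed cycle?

DFS with white/gray/black marking, starting from 5:
5 gray
  2 gray
  2 black
  10 gray
    3 gray
      3→2: 2 black — skip
    3 black
    9 gray
      9→2: 2 black — skip
    9 black
  10 black
  5→3: 3 black — skip
  14 gray
    14→2: 2 black — skip
  14 black
  5→9: 9 black — skip
5 black
1 gray
  1→9: 9 black — skip
  1→10: 10 black — skip
1 black
4 gray
  4→5: 5 black — skip
  4→9: 9 black — skip
  16 gray
    16→9: 9 black — skip
    11 gray
      11→5: 5 black — skip
      8 gray
        15 gray
          15→2: 2 black — skip
          15→14: 14 black — skip
        15 black
        8→5: 5 black — skip
        13 gray
          13→3: 3 black — skip
          13→10: 10 black — skip
        13 black
        12 gray
        12 black
      8 black
      11→1: 1 black — skip
      11→3: 3 black — skip
    11 black
    16→5: 5 black — skip
  16 black
4 black
6 gray
  6→5: 5 black — skip
  6→8: 8 black — skip
  6→14: 14 black — skip
  6→4: 4 black — skip
6 black
7 gray
  7→12: 12 black — skip
  7→6: 6 black — skip
7 black
Every edge goes to a white or black vertex — no back edge, so the graph is acyclic.

No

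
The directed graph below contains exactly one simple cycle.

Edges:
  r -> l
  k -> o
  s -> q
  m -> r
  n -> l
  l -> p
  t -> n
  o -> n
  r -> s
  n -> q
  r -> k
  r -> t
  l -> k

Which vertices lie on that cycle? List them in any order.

k, l, n, o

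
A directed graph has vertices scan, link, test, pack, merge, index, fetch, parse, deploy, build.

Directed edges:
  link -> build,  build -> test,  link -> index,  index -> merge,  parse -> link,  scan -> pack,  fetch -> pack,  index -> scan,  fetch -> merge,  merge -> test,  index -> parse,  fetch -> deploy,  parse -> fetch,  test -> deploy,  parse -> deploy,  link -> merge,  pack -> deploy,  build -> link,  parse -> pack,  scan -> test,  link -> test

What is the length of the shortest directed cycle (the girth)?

2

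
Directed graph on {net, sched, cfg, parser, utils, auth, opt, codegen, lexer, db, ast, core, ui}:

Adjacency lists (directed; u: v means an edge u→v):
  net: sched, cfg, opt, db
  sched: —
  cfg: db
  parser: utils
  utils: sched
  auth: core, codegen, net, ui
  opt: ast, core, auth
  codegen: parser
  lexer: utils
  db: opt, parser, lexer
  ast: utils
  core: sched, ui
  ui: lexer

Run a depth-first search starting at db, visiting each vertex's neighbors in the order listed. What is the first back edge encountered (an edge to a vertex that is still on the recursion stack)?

cfg->db

DFS from db (visiting each vertex's neighbors in the order listed); mark gray on enter, black on exit:
db gray
  opt gray
    ast gray
      utils gray
        sched gray
        sched black
      utils black
    ast black
    core gray
      core→sched: sched black — skip
      ui gray
        lexer gray
          lexer→utils: utils black — skip
        lexer black
      ui black
    core black
    auth gray
      auth→core: core black — skip
      codegen gray
        parser gray
          parser→utils: utils black — skip
        parser black
      codegen black
      net gray
        net→sched: sched black — skip
        cfg gray
          cfg→db: db is gray → back edge
First back edge: cfg → db.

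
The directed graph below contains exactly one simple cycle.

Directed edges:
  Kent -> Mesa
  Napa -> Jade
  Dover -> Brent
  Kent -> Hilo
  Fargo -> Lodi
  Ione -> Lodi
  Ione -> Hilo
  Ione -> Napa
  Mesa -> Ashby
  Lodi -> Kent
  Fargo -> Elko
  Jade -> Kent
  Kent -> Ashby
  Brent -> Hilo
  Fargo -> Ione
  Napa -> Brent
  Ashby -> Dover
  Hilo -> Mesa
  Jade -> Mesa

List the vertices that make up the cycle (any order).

Hilo, Mesa, Ashby, Brent, Dover

DFS with gray/black marking from Brent:
Brent gray
  Hilo gray
    Mesa gray
      Ashby gray
        Dover gray
          Dover→Brent: Brent is gray → back edge
Back edge closes the cycle Brent → Hilo → Mesa → Ashby → Dover → Brent; its vertices are {Hilo, Mesa, Ashby, Brent, Dover}.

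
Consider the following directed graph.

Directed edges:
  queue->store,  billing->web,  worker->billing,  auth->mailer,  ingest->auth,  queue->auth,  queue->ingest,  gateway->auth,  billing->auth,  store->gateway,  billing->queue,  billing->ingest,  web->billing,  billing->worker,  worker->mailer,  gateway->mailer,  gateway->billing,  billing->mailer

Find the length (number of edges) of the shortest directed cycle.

2

For each vertex v, BFS finds the shortest path from v back to v.
The shortest such closed walk is web → billing → web, length 2.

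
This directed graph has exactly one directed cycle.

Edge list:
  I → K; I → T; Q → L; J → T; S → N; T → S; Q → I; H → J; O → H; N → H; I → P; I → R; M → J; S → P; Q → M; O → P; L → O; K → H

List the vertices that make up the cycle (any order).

H, J, N, S, T

DFS with gray/black marking from T:
T gray
  S gray
    N gray
      H gray
        J gray
          J→T: T is gray → back edge
Back edge closes the cycle T → S → N → H → J → T; its vertices are {H, J, N, S, T}.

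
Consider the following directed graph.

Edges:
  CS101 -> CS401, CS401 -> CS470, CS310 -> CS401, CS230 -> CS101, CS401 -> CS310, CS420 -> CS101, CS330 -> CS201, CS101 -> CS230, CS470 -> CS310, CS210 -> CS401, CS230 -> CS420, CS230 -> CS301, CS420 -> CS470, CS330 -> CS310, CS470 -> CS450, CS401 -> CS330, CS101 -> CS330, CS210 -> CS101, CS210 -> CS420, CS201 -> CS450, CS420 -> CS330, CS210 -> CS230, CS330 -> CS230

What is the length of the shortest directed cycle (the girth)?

2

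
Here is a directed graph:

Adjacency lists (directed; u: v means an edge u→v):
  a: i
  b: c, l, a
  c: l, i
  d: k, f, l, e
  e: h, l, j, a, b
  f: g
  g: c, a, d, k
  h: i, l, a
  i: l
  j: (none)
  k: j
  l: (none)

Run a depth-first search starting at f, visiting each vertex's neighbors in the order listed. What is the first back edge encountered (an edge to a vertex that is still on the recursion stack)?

d→f

DFS from f (visiting each vertex's neighbors in the order listed); mark gray on enter, black on exit:
f gray
  g gray
    c gray
      l gray
      l black
      i gray
        i→l: l black — skip
      i black
    c black
    a gray
      a→i: i black — skip
    a black
    d gray
      k gray
        j gray
        j black
      k black
      d→f: f is gray → back edge
First back edge: d → f.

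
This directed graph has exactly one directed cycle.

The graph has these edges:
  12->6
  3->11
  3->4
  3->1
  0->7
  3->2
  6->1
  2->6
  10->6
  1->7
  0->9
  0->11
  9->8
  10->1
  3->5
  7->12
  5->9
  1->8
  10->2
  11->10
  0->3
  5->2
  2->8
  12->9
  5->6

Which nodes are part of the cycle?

DFS with gray/black marking from 7:
7 gray
  12 gray
    9 gray
      8 gray
      8 black
    9 black
    6 gray
      1 gray
        1→7: 7 is gray → back edge
Back edge closes the cycle 7 → 12 → 6 → 1 → 7; its vertices are {1, 6, 7, 12}.

1, 6, 7, 12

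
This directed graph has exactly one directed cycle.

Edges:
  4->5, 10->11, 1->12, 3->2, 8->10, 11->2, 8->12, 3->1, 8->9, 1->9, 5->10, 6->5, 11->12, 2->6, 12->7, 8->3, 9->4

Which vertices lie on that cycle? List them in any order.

DFS with gray/black marking from 2:
2 gray
  6 gray
    5 gray
      10 gray
        11 gray
          12 gray
            7 gray
            7 black
          12 black
          11→2: 2 is gray → back edge
Back edge closes the cycle 2 → 6 → 5 → 10 → 11 → 2; its vertices are {2, 5, 6, 10, 11}.

2, 5, 6, 10, 11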